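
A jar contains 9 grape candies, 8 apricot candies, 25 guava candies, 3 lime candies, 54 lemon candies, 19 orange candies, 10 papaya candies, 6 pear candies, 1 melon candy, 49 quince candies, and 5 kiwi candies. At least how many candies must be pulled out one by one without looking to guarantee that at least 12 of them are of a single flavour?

87

The 11 flavours are the holes; the candies drawn are the pigeons.
To avoid 12 of any one flavour, the worst case takes at most 11 of each flavour, or every candy of a flavour that has fewer than 11.
That gives 9 + 8 + 11 + 3 + 11 + 11 + 10 + 6 + 1 + 11 + 5 = 86 candies with no flavour reaching 12.
The next candy forces some flavour to 12, so 86 + 1 = 87.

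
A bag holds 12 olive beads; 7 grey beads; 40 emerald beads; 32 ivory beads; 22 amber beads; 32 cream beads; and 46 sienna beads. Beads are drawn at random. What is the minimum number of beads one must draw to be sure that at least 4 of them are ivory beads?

163

In the worst case for collecting ivory beads, every non-ivory bead comes out first.
There are 12 + 7 + 40 + 22 + 32 + 46 = 159 non-ivory beads altogether.
After those, each further bead must be ivory, so 159 + 4 = 163 draws guarantee 4 ivory beads.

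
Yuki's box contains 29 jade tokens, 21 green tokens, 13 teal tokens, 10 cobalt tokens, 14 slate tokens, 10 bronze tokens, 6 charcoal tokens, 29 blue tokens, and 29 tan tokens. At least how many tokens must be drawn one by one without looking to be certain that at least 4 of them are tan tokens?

136

In the worst case for collecting tan tokens, every non-tan token comes out first.
There are 29 + 21 + 13 + 10 + 14 + 10 + 6 + 29 = 132 non-tan tokens altogether.
After those, each further token must be tan, so 132 + 4 = 136 draws guarantee 4 tan tokens.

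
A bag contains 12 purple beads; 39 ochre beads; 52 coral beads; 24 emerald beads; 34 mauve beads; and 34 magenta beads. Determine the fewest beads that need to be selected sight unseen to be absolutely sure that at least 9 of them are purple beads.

192

In the worst case for collecting purple beads, every non-purple bead comes out first.
There are 39 + 52 + 24 + 34 + 34 = 183 non-purple beads altogether.
After those, each further bead must be purple, so 183 + 9 = 192 draws guarantee 9 purple beads.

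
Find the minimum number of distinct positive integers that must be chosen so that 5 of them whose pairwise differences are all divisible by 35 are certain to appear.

Integers whose pairwise differences are multiples of 35 are exactly those sharing a remainder mod 35. The 35 residue classes mod 35 are the pigeonholes.
With 140 integers one could put 4 in each residue class and have no class reach 5.
The 141st integer pushes some class to 5, so 35·4 + 1 = 141.

141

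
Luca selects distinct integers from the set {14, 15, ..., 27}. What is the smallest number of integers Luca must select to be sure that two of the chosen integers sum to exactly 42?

9

Two chosen integers sum to 42 exactly when both halves of some pair {x, 42−x} with 15 ≤ x ≤ 42−x ≤ 27 are chosen — 6 such pairs.
The remaining 2 elements (those with no distinct partner in range) can never complete a 42-sum, so the worst case takes all of them and one from each pair: 2 + 6 = 8.
The 9th integer has to be the second member of some pair, so 8 + 1 = 9.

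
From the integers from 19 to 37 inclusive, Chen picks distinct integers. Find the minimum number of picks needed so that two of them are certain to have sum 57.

Group the elements by complementary pair {x, 57−x}: {20,37}, {21,36}, {22,35}, …, giving 9 two-element pairs and 1 integer whose partner 57−x falls outside [19,37].
Pigeonhole: treating each of those 10 groups as a pigeonhole, one can pick one integer per group — 10 integers — with no two summing to 57.
The 11th integer lands in an occupied pair, forcing a sum of 57.

11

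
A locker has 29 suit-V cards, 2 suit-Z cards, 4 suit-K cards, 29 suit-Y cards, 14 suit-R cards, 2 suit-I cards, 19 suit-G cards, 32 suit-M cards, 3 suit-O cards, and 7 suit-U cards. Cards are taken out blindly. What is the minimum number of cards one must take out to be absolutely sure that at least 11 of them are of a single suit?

69

An adversary could hand out at most 10 cards per suit (5 suits run out sooner): 10 + 2 + 4 + 10 + 10 + 2 + 10 + 10 + 3 + 7 = 68 cards and still no suit has 11.
By pigeonhole, one more card lands in a suit already at 10, so 69 draws are enough and 68 are not.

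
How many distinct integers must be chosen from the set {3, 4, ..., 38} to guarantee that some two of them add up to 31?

Group the elements by complementary pair {x, 31−x}: {3,28}, {4,27}, {5,26}, …, giving 13 two-element pairs and 10 integers whose partner 31−x falls outside [3,38].
Treating each of those 23 groups as a pigeonhole, one can pick one integer per group — 23 integers — with no two summing to 31.
The 24th integer lands in an occupied pair, forcing a sum of 31.

24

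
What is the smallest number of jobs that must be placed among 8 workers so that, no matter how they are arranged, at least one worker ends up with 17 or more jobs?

With 128 jobs one could put exactly 16 in each of the 8 workers, and no worker would reach 17.
One more job must land in a worker that already has 16, giving it 17.
So 8 × 16 + 1 = 129 jobs are required.

129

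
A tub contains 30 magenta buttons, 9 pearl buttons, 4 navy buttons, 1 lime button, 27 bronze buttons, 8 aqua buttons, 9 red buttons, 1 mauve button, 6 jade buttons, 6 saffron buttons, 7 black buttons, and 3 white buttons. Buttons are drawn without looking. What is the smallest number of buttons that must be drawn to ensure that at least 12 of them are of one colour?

77

An adversary could hand out at most 11 buttons per colour (10 colours run out sooner): 11 + 9 + 4 + 1 + 11 + 8 + 9 + 1 + 6 + 6 + 7 + 3 = 76 buttons and still no colour has 12.
One more button lands in a colour already at 11, so 77 draws are enough and 76 are not.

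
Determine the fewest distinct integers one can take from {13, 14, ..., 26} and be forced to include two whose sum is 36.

10

A set avoiding the sum 36 can contain at most one of each pair {x, 36−x}, plus the 4 elements whose complement lies outside the range or equal to its own complement.
The integers 18, …, 26 (9 of them) are such a set: any two sum to at least 18+19 = 37 > 36.
By pigeonhole, any 10th integer completes one of the 5 pairs, so 10 choices force a sum of 36.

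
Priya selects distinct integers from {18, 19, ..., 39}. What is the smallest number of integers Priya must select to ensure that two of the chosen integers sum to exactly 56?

A set avoiding the sum 56 can contain at most one of each pair {x, 56−x}, plus the 2 elements whose complement lies outside the range or equal to its own complement.
The integers 28, …, 39 (12 of them) are such a set: any two sum to at least 28+29 = 57 > 56.
Any 13th integer completes one of the 10 pairs, so 13 choices force a sum of 56.

13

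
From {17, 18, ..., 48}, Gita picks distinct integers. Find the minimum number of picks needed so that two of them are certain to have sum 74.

22

Two chosen integers sum to 74 exactly when both halves of some pair {x, 74−x} with 26 ≤ x ≤ 74−x ≤ 48 are chosen — 11 such pairs.
The remaining 10 elements (those with no distinct partner in range) can never complete a 74-sum, so the worst case takes all of them and one from each pair: 10 + 11 = 21.
Pigeonhole: the 22nd integer has to be the second member of some pair, so 21 + 1 = 22.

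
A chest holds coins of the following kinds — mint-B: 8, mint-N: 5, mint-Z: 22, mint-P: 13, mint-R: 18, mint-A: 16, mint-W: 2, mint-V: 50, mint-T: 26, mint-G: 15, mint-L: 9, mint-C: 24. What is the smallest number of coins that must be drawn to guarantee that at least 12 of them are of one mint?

113

An adversary could hand out at most 11 coins per mint (4 mints run out sooner): 8 + 5 + 11 + 11 + 11 + 11 + 2 + 11 + 11 + 11 + 9 + 11 = 112 coins and still no mint has 12.
One more coin lands in a mint already at 11, so 113 draws are enough and 112 are not.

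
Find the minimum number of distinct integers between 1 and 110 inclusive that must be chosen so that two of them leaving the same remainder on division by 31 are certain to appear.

The 31 residue classes mod 31 are the pigeonholes.
With 31 integers one could put 1 in each residue class and have no class reach 2.
The 32nd integer pushes some class to 2, so 31·1 + 1 = 32.

32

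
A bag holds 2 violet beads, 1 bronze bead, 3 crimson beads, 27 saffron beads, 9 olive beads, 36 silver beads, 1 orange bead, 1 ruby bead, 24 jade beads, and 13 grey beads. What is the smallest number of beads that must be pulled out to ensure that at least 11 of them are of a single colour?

58

The 10 colours are the holes; the beads drawn are the pigeons.
To avoid 11 of any one colour, the worst case takes at most 10 of each colour, or every bead of a colour that has fewer than 10.
That gives 2 + 1 + 3 + 10 + 9 + 10 + 1 + 1 + 10 + 10 = 57 beads with no colour reaching 11.
The next bead forces some colour to 11, so 57 + 1 = 58.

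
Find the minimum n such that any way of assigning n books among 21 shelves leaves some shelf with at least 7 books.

With 126 books one could put exactly 6 in each of the 21 shelves, and no shelf would reach 7.
One more book must land in a shelf that already has 6, giving it 7.
So 21 × 6 + 1 = 127 books are required.

127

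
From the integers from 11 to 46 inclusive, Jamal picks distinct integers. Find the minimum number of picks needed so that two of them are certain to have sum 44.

26

Group the elements by complementary pair {x, 44−x}: {11,33}, {12,32}, {13,31}, …, giving 11 two-element pairs, the single value 22 (it cannot pair with itself since the integers are distinct), and 13 integers whose partner 44−x falls outside [11,46].
Treating each of those 25 groups as a pigeonhole, one can pick one integer per group — 25 integers — with no two summing to 44.
The 26th integer lands in an occupied pair, forcing a sum of 44.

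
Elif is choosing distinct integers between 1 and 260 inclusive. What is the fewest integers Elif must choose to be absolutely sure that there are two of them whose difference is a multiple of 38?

Integers whose pairwise differences are multiples of 38 are exactly those sharing a remainder mod 38. The 38 residue classes mod 38 are the pigeonholes.
With 38 integers one could put 1 in each residue class and have no class reach 2.
The 39th integer pushes some class to 2, so 38·1 + 1 = 39.

39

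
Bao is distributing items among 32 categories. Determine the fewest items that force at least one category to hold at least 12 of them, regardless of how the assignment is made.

With 352 items one could put exactly 11 in each of the 32 categories, and no category would reach 12.
Pigeonhole: one more item must land in a category that already has 11, giving it 12.
So 32 × 11 + 1 = 353 items are required.

353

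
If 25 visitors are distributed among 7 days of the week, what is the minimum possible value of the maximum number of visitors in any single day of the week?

By pigeonhole, the 7 days of the week are the holes and the 25 visitors are the pigeons.
If every day of the week held at most 3 visitors, the total would be at most 7 × 3 = 21, which is less than 25.
So some day of the week holds at least ⌈25/7⌉ = 4 visitors.

4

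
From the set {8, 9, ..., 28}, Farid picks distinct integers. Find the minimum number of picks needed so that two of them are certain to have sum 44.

Group the elements by complementary pair {x, 44−x}: {16,28}, {17,27}, {18,26}, …, giving 6 two-element pairs; the single value 22 (it cannot pair with itself since the integers are distinct); and 8 integers whose partner 44−x falls outside [8,28].
By the pigeonhole principle, treating each of those 15 groups as a pigeonhole, one can pick one integer per group — 15 integers — with no two summing to 44.
The 16th integer lands in an occupied pair, forcing a sum of 44.

16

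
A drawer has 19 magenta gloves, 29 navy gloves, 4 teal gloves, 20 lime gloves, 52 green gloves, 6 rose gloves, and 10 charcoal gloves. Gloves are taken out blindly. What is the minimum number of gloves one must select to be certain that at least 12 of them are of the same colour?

65

Put each drawn glove into a box by colour. The largest draw with every box below 12 takes min(count, 11) from each colour; colours with fewer than 11 contribute all they have.
Σ min(cᵢ, 11) = 11 + 11 + 4 + 11 + 11 + 6 + 10 = 64.
Draw number 64 + 1 = 65 must push one box to 12.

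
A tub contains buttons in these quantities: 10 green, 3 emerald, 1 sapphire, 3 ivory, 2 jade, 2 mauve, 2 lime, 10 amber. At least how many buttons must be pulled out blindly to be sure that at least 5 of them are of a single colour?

22

Put each drawn button into a box by colour. The largest draw with every box below 5 takes min(count, 4) from each colour; colours with fewer than 4 contribute all they have.
Σ min(cᵢ, 4) = 4 + 3 + 1 + 3 + 2 + 2 + 2 + 4 = 21.
Draw number 21 + 1 = 22 must push one box to 5.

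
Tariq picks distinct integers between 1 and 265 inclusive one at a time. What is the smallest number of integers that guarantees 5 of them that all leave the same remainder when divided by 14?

The 14 residue classes mod 14 are the pigeonholes.
With 56 integers one could put 4 in each residue class and have no class reach 5.
The 57th integer pushes some class to 5, so 14·4 + 1 = 57.

57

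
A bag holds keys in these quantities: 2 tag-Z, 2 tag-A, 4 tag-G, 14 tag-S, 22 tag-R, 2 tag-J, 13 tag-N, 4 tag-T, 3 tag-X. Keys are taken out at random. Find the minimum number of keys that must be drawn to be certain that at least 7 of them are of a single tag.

By pigeonhole, put each drawn key into a box by tag. The largest draw with every box below 7 takes min(count, 6) from each tag; tags with fewer than 6 contribute all they have.
Σ min(cᵢ, 6) = 2 + 2 + 4 + 6 + 6 + 2 + 6 + 4 + 3 = 35.
Draw number 35 + 1 = 36 must push one box to 7.

36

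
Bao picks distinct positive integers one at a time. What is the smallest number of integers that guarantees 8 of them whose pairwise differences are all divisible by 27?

190

Integers whose pairwise differences are multiples of 27 are exactly those sharing a remainder mod 27. The 27 residue classes mod 27 are the pigeonholes.
With 189 integers one could put 7 in each residue class and have no class reach 8.
The 190th integer pushes some class to 8, so 27·7 + 1 = 190.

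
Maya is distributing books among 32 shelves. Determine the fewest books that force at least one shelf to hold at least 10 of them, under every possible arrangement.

289

With 288 books one could put exactly 9 in each of the 32 shelves, and no shelf would reach 10.
One more book must land in a shelf that already has 9, giving it 10.
So 32 × 9 + 1 = 289 books are required.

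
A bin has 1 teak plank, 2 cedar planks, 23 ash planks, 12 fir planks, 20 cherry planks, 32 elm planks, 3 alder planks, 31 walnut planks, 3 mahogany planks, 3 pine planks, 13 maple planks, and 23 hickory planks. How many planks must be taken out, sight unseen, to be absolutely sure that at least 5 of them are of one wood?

41

Put each drawn plank into a box by wood. The largest draw with every box below 5 takes min(count, 4) from each wood; woods with fewer than 4 contribute all they have.
Σ min(cᵢ, 4) = 1 + 2 + 4 + 4 + 4 + 4 + 3 + 4 + 3 + 3 + 4 + 4 = 40.
Draw number 40 + 1 = 41 must push one box to 5.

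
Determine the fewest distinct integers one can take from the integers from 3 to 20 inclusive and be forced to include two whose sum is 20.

A set avoiding the sum 20 can contain at most one of each pair {x, 20−x}, plus the 4 elements whose complement lies outside the range or equal to its own complement.
The integers 10, …, 20 (11 of them) are such a set: any two sum to at least 10+11 = 21 > 20.
By pigeonhole, any 12th integer completes one of the 7 pairs, so 12 choices force a sum of 20.

12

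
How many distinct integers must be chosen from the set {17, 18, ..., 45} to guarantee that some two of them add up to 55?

19

A set avoiding the sum 55 can contain at most one of each pair {x, 55−x}, plus the 7 elements whose complement lies outside the range.
The integers 28, …, 45 (18 of them) are such a set: any two sum to at least 28+29 = 57 > 55.
Any 19th integer completes one of the 11 pairs, so 19 choices force a sum of 55.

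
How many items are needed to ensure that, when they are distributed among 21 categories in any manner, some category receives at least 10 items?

190

With 189 items one could put exactly 9 in each of the 21 categories, and no category would reach 10.
Pigeonhole: one more item must land in a category that already has 9, giving it 10.
So 21 × 9 + 1 = 190 items are required.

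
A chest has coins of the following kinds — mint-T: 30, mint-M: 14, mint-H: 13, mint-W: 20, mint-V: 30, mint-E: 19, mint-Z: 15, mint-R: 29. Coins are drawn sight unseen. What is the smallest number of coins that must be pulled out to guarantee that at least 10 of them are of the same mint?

Put each drawn coin into a box by mint. The largest draw with every box below 10 takes min(count, 9) from each mint.
Σ min(cᵢ, 9) = 9 + 9 + 9 + 9 + 9 + 9 + 9 + 9 = 72.
Draw number 72 + 1 = 73 must push one box to 10.

73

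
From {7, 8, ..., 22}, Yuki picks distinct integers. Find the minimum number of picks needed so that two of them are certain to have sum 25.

A set avoiding the sum 25 can contain at most one of each pair {x, 25−x}, plus the 4 elements whose complement lies outside the range.
The integers 13, …, 22 (10 of them) are such a set: any two sum to at least 13+14 = 27 > 25.
By pigeonhole, any 11th integer completes one of the 6 pairs, so 11 choices force a sum of 25.

11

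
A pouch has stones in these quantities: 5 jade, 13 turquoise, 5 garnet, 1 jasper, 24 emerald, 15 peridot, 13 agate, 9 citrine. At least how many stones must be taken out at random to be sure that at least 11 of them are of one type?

61

Put each drawn stone into a box by type. The largest draw with every box below 11 takes min(count, 10) from each type; types with fewer than 10 contribute all they have.
Σ min(cᵢ, 10) = 5 + 10 + 5 + 1 + 10 + 10 + 10 + 9 = 60.
Draw number 60 + 1 = 61 must push one box to 11.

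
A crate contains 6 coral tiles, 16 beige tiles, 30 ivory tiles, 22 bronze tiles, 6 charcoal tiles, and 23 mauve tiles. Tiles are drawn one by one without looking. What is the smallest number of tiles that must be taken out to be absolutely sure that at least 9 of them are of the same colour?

An adversary could hand out at most 8 tiles per colour (coral, charcoal run out sooner): 6 + 8 + 8 + 8 + 6 + 8 = 44 tiles and still no colour has 9.
Pigeonhole: one more tile lands in a colour already at 8, so 45 draws are enough and 44 are not.

45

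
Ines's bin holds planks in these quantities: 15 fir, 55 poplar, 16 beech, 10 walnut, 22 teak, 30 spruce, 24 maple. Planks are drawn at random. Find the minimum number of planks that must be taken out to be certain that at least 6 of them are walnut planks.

168

In the worst case for collecting walnut planks, every non-walnut plank comes out first.
There are 15 + 55 + 16 + 22 + 30 + 24 = 162 non-walnut planks altogether.
After those, each further plank must be walnut, so 162 + 6 = 168 draws guarantee 6 walnut planks.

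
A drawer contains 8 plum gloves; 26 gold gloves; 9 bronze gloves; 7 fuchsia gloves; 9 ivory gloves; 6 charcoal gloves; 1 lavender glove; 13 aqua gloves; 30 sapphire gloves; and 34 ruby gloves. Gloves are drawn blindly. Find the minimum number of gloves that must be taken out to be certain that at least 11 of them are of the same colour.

Put each drawn glove into a box by colour. The largest draw with every box below 11 takes min(count, 10) from each colour; colours with fewer than 10 contribute all they have.
Σ min(cᵢ, 10) = 8 + 10 + 9 + 7 + 9 + 6 + 1 + 10 + 10 + 10 = 80.
Draw number 80 + 1 = 81 must push one box to 11.

81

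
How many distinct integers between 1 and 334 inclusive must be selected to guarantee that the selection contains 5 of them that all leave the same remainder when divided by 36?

By pigeonhole, the 36 residue classes mod 36 are the pigeonholes.
With 144 integers one could put 4 in each residue class and have no class reach 5.
The 145th integer pushes some class to 5, so 36·4 + 1 = 145.

145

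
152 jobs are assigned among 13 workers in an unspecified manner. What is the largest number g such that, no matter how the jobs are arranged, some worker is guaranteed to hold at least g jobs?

The 13 workers are the holes and the 152 jobs are the pigeons.
If every worker held at most 11 jobs, the total would be at most 13 × 11 = 143, which is less than 152.
So some worker holds at least ⌈152/13⌉ = 12 jobs.

12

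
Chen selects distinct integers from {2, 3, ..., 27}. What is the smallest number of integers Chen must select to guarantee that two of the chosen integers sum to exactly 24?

17

A set avoiding the sum 24 can contain at most one of each pair {x, 24−x}, plus the 6 elements whose complement lies outside the range or equal to its own complement.
The integers 12, …, 27 (16 of them) are such a set: any two sum to at least 12+13 = 25 > 24.
Pigeonhole: any 17th integer completes one of the 10 pairs, so 17 choices force a sum of 24.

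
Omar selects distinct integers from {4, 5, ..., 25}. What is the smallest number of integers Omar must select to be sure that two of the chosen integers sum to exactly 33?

Two chosen integers sum to 33 exactly when both halves of some pair {x, 33−x} with 8 ≤ x ≤ 33−x ≤ 25 are chosen — 9 such pairs.
The remaining 4 elements (those with no distinct partner in range) can never complete a 33-sum, so the worst case takes all of them and one from each pair: 4 + 9 = 13.
By pigeonhole, the 14th integer has to be the second member of some pair, so 13 + 1 = 14.

14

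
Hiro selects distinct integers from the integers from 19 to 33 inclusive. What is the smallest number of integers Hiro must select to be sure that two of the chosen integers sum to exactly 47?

11

Two chosen integers sum to 47 exactly when both halves of some pair {x, 47−x} with 19 ≤ x ≤ 47−x ≤ 28 are chosen — 5 such pairs.
The remaining 5 elements (those with no distinct partner in range) can never complete a 47-sum, so the worst case takes all of them and one from each pair: 5 + 5 = 10.
The 11th integer has to be the second member of some pair, so 10 + 1 = 11.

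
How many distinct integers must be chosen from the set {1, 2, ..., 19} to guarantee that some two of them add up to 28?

15

Group the elements by complementary pair {x, 28−x}: {9,19}, {10,18}, {11,17}, …, giving 5 two-element pairs, the single value 14 (it cannot pair with itself since the integers are distinct), and 8 integers whose partner 28−x falls outside [1,19].
By pigeonhole, treating each of those 14 groups as a pigeonhole, one can pick one integer per group — 14 integers — with no two summing to 28.
The 15th integer lands in an occupied pair, forcing a sum of 28.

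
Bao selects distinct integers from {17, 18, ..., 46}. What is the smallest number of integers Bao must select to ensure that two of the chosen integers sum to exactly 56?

Group the elements by complementary pair {x, 56−x}: {17,39}, {18,38}, {19,37}, …, giving 11 two-element pairs, the single value 28 (it cannot pair with itself since the integers are distinct), and 7 integers whose partner 56−x falls outside [17,46].
Pigeonhole: treating each of those 19 groups as a pigeonhole, one can pick one integer per group — 19 integers — with no two summing to 56.
The 20th integer lands in an occupied pair, forcing a sum of 56.

20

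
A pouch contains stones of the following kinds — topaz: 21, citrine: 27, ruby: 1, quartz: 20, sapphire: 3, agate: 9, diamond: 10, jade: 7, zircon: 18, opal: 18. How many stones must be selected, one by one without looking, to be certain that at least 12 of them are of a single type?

Put each drawn stone into a box by type. The largest draw with every box below 12 takes min(count, 11) from each type; types with fewer than 11 contribute all they have.
Σ min(cᵢ, 11) = 11 + 11 + 1 + 11 + 3 + 9 + 10 + 7 + 11 + 11 = 85.
Draw number 85 + 1 = 86 must push one box to 12.

86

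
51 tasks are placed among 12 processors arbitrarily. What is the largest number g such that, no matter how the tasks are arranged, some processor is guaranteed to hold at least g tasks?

By pigeonhole, the 12 processors are the holes and the 51 tasks are the pigeons.
If every processor held at most 4 tasks, the total would be at most 12 × 4 = 48, which is less than 51.
So some processor holds at least ⌈51/12⌉ = 5 tasks.

5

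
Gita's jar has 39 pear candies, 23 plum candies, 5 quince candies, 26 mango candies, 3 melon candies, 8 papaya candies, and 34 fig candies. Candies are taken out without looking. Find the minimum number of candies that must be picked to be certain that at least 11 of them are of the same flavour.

57

By the pigeonhole principle, the 7 flavours are the holes; the candies drawn are the pigeons.
To avoid 11 of any one flavour, the worst case takes at most 10 of each flavour, or every candy of a flavour that has fewer than 10.
That gives 10 + 10 + 5 + 10 + 3 + 8 + 10 = 56 candies with no flavour reaching 11.
The next candy forces some flavour to 11, so 56 + 1 = 57.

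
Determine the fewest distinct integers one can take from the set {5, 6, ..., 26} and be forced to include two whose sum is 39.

Two chosen integers sum to 39 exactly when both halves of some pair {x, 39−x} with 13 ≤ x ≤ 39−x ≤ 26 are chosen — 7 such pairs.
The remaining 8 elements (those with no distinct partner in range) can never complete a 39-sum, so the worst case takes all of them and one from each pair: 8 + 7 = 15.
The 16th integer has to be the second member of some pair, so 15 + 1 = 16.

16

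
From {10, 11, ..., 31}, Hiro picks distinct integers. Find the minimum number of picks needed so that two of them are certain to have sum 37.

A set avoiding the sum 37 can contain at most one of each pair {x, 37−x}, plus the 4 elements whose complement lies outside the range.
The integers 19, …, 31 (13 of them) are such a set: any two sum to at least 19+20 = 39 > 37.
By pigeonhole, any 14th integer completes one of the 9 pairs, so 14 choices force a sum of 37.

14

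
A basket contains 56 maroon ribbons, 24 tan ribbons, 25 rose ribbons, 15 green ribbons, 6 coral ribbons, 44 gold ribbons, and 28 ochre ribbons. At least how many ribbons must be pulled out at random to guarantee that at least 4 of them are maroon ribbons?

In the worst case for collecting maroon ribbons, every non-maroon ribbon comes out first.
There are 24 + 25 + 15 + 6 + 44 + 28 = 142 non-maroon ribbons altogether.
After those, each further ribbon must be maroon, so 142 + 4 = 146 draws guarantee 4 maroon ribbons.

146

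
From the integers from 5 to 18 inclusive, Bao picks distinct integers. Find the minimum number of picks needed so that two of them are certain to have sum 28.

Group the elements by complementary pair {x, 28−x}: {10,18}, {11,17}, {12,16}, …, giving 4 two-element pairs; the single value 14 (it cannot pair with itself since the integers are distinct); and 5 integers whose partner 28−x falls outside [5,18].
By the pigeonhole principle, treating each of those 10 groups as a pigeonhole, one can pick one integer per group — 10 integers — with no two summing to 28.
The 11th integer lands in an occupied pair, forcing a sum of 28.

11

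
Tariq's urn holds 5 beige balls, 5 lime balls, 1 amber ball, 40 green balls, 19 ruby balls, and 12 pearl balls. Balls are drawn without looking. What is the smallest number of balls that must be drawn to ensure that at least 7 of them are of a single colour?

30

The 6 colours are the holes; the balls drawn are the pigeons.
To avoid 7 of any one colour, the worst case takes at most 6 of each colour, or every ball of a colour that has fewer than 6.
That gives 5 + 5 + 1 + 6 + 6 + 6 = 29 balls with no colour reaching 7.
The next ball forces some colour to 7, so 29 + 1 = 30.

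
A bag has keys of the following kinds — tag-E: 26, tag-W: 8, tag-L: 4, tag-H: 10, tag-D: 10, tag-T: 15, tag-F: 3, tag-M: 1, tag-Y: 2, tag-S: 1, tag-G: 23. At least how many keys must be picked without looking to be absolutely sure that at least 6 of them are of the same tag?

An adversary could hand out at most 5 keys per tag (5 tags run out sooner): 5 + 5 + 4 + 5 + 5 + 5 + 3 + 1 + 2 + 1 + 5 = 41 keys and still no tag has 6.
One more key lands in a tag already at 5, so 42 draws are enough and 41 are not.

42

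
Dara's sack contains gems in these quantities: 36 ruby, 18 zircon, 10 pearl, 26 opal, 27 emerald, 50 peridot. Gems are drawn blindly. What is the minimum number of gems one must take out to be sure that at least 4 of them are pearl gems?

In the worst case for collecting pearl gems, every non-pearl gem comes out first.
There are 36 + 18 + 26 + 27 + 50 = 157 non-pearl gems altogether.
After those, each further gem must be pearl, so 157 + 4 = 161 draws guarantee 4 pearl gems.

161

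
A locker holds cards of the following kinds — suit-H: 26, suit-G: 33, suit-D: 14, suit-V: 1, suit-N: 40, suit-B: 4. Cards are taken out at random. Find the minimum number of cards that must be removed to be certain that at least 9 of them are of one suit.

38

By pigeonhole, put each drawn card into a box by suit. The largest draw with every box below 9 takes min(count, 8) from each suit; suits with fewer than 8 contribute all they have.
Σ min(cᵢ, 8) = 8 + 8 + 8 + 1 + 8 + 4 = 37.
Draw number 37 + 1 = 38 must push one box to 9.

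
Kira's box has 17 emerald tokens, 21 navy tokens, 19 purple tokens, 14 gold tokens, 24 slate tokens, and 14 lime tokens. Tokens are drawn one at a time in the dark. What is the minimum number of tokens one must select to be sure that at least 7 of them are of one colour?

37

Put each drawn token into a box by colour. The largest draw with every box below 7 takes min(count, 6) from each colour.
Σ min(cᵢ, 6) = 6 + 6 + 6 + 6 + 6 + 6 = 36.
Draw number 36 + 1 = 37 must push one box to 7.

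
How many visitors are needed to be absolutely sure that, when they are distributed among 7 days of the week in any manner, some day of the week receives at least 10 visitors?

64

With 63 visitors one could put exactly 9 in each of the 7 days of the week, and no day of the week would reach 10.
One more visitor must land in a day of the week that already has 9, giving it 10.
So 7 × 9 + 1 = 64 visitors are required.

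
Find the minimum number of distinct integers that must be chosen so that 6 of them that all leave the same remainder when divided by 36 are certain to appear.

181

The 36 residue classes mod 36 are the pigeonholes.
With 180 integers one could put 5 in each residue class and have no class reach 6.
The 181st integer pushes some class to 6, so 36·5 + 1 = 181.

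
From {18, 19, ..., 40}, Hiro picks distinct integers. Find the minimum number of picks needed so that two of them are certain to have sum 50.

Two chosen integers sum to 50 exactly when both halves of some pair {x, 50−x} with 18 ≤ x ≤ 50−x ≤ 32 are chosen — 7 such pairs.
The remaining 9 elements (those with no distinct partner in range) can never complete a 50-sum, so the worst case takes all of them and one from each pair: 9 + 7 = 16.
By the pigeonhole principle, the 17th integer has to be the second member of some pair, so 16 + 1 = 17.

17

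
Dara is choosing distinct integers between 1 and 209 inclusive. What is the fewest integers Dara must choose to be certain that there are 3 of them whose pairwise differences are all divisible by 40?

Integers whose pairwise differences are multiples of 40 are exactly those sharing a remainder mod 40. The 40 residue classes mod 40 are the pigeonholes.
With 80 integers one could put 2 in each residue class and have no class reach 3.
The 81st integer pushes some class to 3, so 40·2 + 1 = 81.

81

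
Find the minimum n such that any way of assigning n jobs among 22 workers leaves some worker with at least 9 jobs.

177

With 176 jobs one could put exactly 8 in each of the 22 workers, and no worker would reach 9.
One more job must land in a worker that already has 8, giving it 9.
So 22 × 8 + 1 = 177 jobs are required.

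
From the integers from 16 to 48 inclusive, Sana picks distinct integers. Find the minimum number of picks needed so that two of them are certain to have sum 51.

24

Group the elements by complementary pair {x, 51−x}: {16,35}, {17,34}, {18,33}, …, giving 10 two-element pairs and 13 integers whose partner 51−x falls outside [16,48].
Treating each of those 23 groups as a pigeonhole, one can pick one integer per group — 23 integers — with no two summing to 51.
The 24th integer lands in an occupied pair, forcing a sum of 51.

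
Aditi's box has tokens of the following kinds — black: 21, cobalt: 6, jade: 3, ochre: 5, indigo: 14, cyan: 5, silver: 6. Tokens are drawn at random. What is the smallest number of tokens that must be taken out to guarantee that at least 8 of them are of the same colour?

Put each drawn token into a box by colour. The largest draw with every box below 8 takes min(count, 7) from each colour; colours with fewer than 7 contribute all they have.
Σ min(cᵢ, 7) = 7 + 6 + 3 + 5 + 7 + 5 + 6 = 39.
Draw number 39 + 1 = 40 must push one box to 8.

40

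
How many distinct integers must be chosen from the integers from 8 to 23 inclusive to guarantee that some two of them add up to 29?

A set avoiding the sum 29 can contain at most one of each pair {x, 29−x}, plus the 2 elements whose complement lies outside the range.
The integers 15, …, 23 (9 of them) are such a set: any two sum to at least 15+16 = 31 > 29.
Any 10th integer completes one of the 7 pairs, so 10 choices force a sum of 29.

10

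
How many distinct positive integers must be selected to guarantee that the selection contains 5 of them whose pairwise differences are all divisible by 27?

Integers whose pairwise differences are multiples of 27 are exactly those sharing a remainder mod 27. The 27 residue classes mod 27 are the pigeonholes.
With 108 integers one could put 4 in each residue class and have no class reach 5.
The 109th integer pushes some class to 5, so 27·4 + 1 = 109.

109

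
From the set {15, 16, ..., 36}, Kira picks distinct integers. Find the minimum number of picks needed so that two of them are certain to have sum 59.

16

Two chosen integers sum to 59 exactly when both halves of some pair {x, 59−x} with 23 ≤ x ≤ 59−x ≤ 36 are chosen — 7 such pairs.
The remaining 8 elements (those with no distinct partner in range) can never complete a 59-sum, so the worst case takes all of them and one from each pair: 8 + 7 = 15.
The 16th integer has to be the second member of some pair, so 15 + 1 = 16.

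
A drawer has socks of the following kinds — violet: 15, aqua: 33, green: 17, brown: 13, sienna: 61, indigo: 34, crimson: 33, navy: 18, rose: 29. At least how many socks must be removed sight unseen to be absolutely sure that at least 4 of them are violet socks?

242

In the worst case for collecting violet socks, every non-violet sock comes out first.
There are 33 + 17 + 13 + 61 + 34 + 33 + 18 + 29 = 238 non-violet socks altogether.
After those, each further sock must be violet, so 238 + 4 = 242 draws guarantee 4 violet socks.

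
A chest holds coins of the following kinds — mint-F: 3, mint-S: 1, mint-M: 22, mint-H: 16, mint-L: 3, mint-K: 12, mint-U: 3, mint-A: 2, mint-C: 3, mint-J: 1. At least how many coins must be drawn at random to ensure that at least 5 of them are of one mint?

By the pigeonhole principle, put each drawn coin into a box by mint. The largest draw with every box below 5 takes min(count, 4) from each mint; mints with fewer than 4 contribute all they have.
Σ min(cᵢ, 4) = 3 + 1 + 4 + 4 + 3 + 4 + 3 + 2 + 3 + 1 = 28.
Draw number 28 + 1 = 29 must push one box to 5.

29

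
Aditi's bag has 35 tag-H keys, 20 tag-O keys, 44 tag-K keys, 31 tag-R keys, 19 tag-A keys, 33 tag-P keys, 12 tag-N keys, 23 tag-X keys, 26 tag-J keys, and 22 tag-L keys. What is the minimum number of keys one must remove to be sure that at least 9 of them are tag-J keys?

In the worst case for collecting tag-J keys, every non-tag-J key comes out first.
There are 35 + 20 + 44 + 31 + 19 + 33 + 12 + 23 + 22 = 239 non-tag-J keys altogether.
After those, each further key must be tag-J, so 239 + 9 = 248 draws guarantee 9 tag-J keys.

248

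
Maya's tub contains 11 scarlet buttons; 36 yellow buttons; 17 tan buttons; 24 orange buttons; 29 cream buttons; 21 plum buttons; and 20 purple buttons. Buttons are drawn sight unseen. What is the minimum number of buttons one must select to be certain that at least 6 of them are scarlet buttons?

In the worst case for collecting scarlet buttons, every non-scarlet button comes out first.
There are 36 + 17 + 24 + 29 + 21 + 20 = 147 non-scarlet buttons altogether.
After those, each further button must be scarlet, so 147 + 6 = 153 draws guarantee 6 scarlet buttons.

153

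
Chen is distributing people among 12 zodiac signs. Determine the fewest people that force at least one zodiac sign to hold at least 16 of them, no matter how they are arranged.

181

With 180 people one could put exactly 15 in each of the 12 zodiac signs, and no zodiac sign would reach 16.
By the pigeonhole principle, one more person must land in a zodiac sign that already has 15, giving it 16.
So 12 × 15 + 1 = 181 people are required.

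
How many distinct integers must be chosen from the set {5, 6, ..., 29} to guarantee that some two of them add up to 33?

14

Two chosen integers sum to 33 exactly when both halves of some pair {x, 33−x} with 5 ≤ x ≤ 33−x ≤ 28 are chosen — 12 such pairs.
The remaining 1 element (those with no distinct partner in range) can never complete a 33-sum, so the worst case takes all of them and one from each pair: 1 + 12 = 13.
The 14th integer has to be the second member of some pair, so 13 + 1 = 14.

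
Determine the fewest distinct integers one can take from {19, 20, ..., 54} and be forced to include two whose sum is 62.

25

A set avoiding the sum 62 can contain at most one of each pair {x, 62−x}, plus the 12 elements whose complement lies outside the range or equal to its own complement.
The integers 31, …, 54 (24 of them) are such a set: any two sum to at least 31+32 = 63 > 62.
Pigeonhole: any 25th integer completes one of the 12 pairs, so 25 choices force a sum of 62.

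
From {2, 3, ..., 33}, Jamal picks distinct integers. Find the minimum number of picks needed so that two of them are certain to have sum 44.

Group the elements by complementary pair {x, 44−x}: {11,33}, {12,32}, {13,31}, …, giving 11 two-element pairs; the single value 22 (it cannot pair with itself since the integers are distinct); and 9 integers whose partner 44−x falls outside [2,33].
Treating each of those 21 groups as a pigeonhole, one can pick one integer per group — 21 integers — with no two summing to 44.
The 22nd integer lands in an occupied pair, forcing a sum of 44.

22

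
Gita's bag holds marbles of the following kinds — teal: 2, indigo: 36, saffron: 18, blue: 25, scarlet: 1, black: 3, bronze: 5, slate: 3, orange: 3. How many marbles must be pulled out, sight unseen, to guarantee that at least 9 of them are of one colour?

42

An adversary could hand out at most 8 marbles per colour (6 colours run out sooner): 2 + 8 + 8 + 8 + 1 + 3 + 5 + 3 + 3 = 41 marbles and still no colour has 9.
By the pigeonhole principle, one more marble lands in a colour already at 8, so 42 draws are enough and 41 are not.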